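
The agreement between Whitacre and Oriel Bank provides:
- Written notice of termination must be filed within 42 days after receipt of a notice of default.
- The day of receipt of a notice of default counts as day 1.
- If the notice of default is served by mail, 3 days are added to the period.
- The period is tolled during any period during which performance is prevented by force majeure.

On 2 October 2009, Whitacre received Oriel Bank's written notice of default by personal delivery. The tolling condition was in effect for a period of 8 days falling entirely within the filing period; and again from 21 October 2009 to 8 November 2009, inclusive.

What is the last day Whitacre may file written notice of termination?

December 9, 2009

Counting 2 October 2009 as day 1, day 42 is November 12, 2009.
Service was not by mail, so no mail extension applies.
Tolling adds 8 days: November 12, 2009 + 8 days = November 20, 2009.
From October 21, 2009 through November 8, 2009 inclusive is 19 days; tolling adds 19 days: November 20, 2009 + 19 days = December 9, 2009.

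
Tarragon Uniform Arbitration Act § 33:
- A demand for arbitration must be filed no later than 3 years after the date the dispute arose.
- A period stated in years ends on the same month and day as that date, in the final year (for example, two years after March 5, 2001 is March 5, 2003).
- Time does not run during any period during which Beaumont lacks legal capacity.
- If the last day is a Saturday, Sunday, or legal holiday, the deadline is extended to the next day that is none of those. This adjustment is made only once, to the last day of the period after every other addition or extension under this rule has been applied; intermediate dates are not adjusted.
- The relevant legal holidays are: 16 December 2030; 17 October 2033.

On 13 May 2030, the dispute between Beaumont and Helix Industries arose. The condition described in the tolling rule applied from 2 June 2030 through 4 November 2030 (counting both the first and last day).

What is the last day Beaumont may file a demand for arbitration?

3 years after 13 May 2030 is May 13, 2033.
From June 2, 2030 through November 4, 2030 inclusive is 156 days; tolling adds 156 days: May 13, 2033 + 156 days = October 16, 2033.
October 16, 2033 is Sunday; October 17, 2033 is a listed holiday. The next qualifying day is October 18, 2033.

October 18, 2033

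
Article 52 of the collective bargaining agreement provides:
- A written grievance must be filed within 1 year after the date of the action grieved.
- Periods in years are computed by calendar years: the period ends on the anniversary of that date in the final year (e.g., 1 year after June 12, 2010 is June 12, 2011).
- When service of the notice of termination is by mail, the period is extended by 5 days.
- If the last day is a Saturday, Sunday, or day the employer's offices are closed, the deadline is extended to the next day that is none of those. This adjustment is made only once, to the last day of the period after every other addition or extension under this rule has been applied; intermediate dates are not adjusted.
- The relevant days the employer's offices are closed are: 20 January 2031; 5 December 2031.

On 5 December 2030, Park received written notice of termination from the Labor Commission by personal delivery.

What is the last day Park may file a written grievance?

1 year after 5 December 2030 is December 5, 2031.
Service was not by mail, so no mail extension applies.
December 5, 2031 is a listed holiday; December 6, 2031 is Saturday; December 7, 2031 is Sunday. The next qualifying day is December 8, 2031.

December 8, 2031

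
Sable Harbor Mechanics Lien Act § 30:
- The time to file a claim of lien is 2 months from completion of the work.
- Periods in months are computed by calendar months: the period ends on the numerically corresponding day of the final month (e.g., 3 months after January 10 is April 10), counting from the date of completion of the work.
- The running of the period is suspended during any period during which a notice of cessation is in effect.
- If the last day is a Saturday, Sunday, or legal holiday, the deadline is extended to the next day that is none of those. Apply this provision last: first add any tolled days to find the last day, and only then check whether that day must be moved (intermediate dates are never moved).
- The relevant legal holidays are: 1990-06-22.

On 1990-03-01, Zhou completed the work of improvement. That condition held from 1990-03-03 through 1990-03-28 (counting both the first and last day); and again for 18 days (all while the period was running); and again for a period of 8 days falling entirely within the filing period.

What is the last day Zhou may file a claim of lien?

June 25, 1990

2 months after 1990-03-01 is May 1, 1990.
From March 3, 1990 through March 28, 1990 inclusive is 26 days; tolling adds 26 days: May 1, 1990 + 26 days = May 27, 1990.
Tolling adds 18 days: May 27, 1990 + 18 days = June 14, 1990.
Tolling adds 8 days: June 14, 1990 + 8 days = June 22, 1990.
June 22, 1990 is a listed holiday; June 23, 1990 is Saturday; June 24, 1990 is Sunday. The next qualifying day is June 25, 1990.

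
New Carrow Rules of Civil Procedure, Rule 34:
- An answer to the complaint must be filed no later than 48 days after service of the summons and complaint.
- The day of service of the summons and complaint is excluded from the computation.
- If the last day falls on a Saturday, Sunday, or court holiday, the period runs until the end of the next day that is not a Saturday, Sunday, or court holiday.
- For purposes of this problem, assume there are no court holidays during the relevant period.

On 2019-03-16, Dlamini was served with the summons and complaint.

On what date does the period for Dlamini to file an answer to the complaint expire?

May 3, 2019

48 days after 2019-03-16 is May 3, 2019.
May 3, 2019 is a Friday and not a court holiday, so no extension applies.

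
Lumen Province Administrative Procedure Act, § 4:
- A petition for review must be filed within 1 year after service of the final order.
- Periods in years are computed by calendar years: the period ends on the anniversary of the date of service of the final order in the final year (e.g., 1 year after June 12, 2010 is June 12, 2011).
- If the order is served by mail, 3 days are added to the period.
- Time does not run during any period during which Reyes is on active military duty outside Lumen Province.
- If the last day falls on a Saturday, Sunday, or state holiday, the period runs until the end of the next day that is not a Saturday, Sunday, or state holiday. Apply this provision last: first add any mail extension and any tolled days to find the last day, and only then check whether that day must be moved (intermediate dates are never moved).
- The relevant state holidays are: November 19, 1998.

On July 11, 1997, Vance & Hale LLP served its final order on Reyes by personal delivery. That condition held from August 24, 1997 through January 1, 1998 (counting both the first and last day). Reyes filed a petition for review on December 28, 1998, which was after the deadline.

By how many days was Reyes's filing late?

38 days

1 year after July 11, 1997 is July 11, 1998.
Service was not by mail, so no mail extension applies.
From August 24, 1997 through January 1, 1998 inclusive is 131 days; tolling adds 131 days: July 11, 1998 + 131 days = November 19, 1998.
November 19, 1998 is a listed holiday. The next qualifying day is November 20, 1998.
The deadline is November 20, 1998; from November 20, 1998 to December 28, 1998 is 38 days.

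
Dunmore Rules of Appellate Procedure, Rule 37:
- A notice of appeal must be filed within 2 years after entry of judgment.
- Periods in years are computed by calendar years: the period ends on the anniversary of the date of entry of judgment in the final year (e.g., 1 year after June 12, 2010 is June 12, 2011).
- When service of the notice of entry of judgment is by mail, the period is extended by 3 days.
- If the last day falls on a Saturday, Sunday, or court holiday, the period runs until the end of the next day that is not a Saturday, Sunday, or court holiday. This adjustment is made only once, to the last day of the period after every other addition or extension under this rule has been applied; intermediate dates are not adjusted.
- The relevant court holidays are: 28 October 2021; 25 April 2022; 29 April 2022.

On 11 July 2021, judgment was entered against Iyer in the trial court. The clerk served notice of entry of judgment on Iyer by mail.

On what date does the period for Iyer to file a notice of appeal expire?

2 years after 11 July 2021 is July 11, 2023.
Service was by mail, adding 3 days: July 11, 2023 + 3 days = July 14, 2023.
July 14, 2023 is a Friday and not a court holiday, so no extension applies.

July 14, 2023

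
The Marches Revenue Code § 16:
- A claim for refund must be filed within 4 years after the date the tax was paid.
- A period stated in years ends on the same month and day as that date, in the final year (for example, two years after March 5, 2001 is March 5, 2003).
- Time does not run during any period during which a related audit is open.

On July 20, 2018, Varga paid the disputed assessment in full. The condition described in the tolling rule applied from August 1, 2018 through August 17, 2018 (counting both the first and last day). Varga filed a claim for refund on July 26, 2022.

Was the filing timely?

Yes

4 years after July 20, 2018 is July 20, 2022.
From August 1, 2018 through August 17, 2018 inclusive is 17 days; tolling adds 17 days: July 20, 2022 + 17 days = August 6, 2022.
The deadline is August 6, 2022; the filing on July 26, 2022 is on or before that date.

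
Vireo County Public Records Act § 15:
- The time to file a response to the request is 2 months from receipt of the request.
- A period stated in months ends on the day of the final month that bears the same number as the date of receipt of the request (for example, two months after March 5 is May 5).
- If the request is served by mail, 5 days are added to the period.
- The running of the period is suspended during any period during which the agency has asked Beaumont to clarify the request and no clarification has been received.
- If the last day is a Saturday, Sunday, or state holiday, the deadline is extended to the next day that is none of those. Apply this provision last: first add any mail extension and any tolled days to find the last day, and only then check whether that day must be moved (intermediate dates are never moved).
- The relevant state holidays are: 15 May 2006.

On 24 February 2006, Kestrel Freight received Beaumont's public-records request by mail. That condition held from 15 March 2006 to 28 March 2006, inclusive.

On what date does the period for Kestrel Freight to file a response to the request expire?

May 16, 2006

2 months after 24 February 2006 is April 24, 2006.
Service was by mail, adding 5 days: April 24, 2006 + 5 days = April 29, 2006.
From March 15, 2006 through March 28, 2006 inclusive is 14 days; tolling adds 14 days: April 29, 2006 + 14 days = May 13, 2006.
May 13, 2006 is Saturday; May 14, 2006 is Sunday; May 15, 2006 is a listed holiday. The next qualifying day is May 16, 2006.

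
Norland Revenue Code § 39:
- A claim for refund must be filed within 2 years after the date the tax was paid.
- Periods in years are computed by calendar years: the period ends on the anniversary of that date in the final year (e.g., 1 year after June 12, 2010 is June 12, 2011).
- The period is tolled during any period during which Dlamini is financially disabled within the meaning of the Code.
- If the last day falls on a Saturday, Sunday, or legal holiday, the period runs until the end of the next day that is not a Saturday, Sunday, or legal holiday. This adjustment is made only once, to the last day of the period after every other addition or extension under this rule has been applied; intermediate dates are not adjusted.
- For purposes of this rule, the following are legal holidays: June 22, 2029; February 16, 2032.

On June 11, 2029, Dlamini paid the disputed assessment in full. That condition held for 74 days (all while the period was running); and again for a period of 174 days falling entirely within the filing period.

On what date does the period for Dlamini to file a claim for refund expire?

2 years after June 11, 2029 is June 11, 2031.
Tolling adds 74 days: June 11, 2031 + 74 days = August 24, 2031.
Tolling adds 174 days: August 24, 2031 + 174 days = February 14, 2032.
February 14, 2032 is Saturday; February 15, 2032 is Sunday; February 16, 2032 is a listed holiday. The next qualifying day is February 17, 2032.

February 17, 2032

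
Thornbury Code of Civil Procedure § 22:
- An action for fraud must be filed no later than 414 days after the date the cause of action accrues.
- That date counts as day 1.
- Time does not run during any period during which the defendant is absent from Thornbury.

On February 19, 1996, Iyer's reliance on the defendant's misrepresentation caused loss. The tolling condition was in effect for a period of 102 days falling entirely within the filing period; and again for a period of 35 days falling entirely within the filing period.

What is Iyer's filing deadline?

Counting February 19, 1996 as day 1, day 414 is April 7, 1997.
Tolling adds 102 days: April 7, 1997 + 102 days = July 18, 1997.
Tolling adds 35 days: July 18, 1997 + 35 days = August 22, 1997.

August 22, 1997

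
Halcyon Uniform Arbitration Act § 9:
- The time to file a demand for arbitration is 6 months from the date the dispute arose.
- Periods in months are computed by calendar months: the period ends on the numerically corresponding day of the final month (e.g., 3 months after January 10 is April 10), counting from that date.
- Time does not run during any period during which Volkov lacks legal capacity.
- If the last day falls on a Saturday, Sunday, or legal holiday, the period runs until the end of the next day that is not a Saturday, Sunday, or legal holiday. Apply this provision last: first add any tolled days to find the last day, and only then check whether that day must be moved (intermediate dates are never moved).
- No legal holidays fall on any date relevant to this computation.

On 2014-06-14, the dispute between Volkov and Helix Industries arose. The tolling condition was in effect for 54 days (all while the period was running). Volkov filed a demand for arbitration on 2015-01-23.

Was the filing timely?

Yes

6 months after 2014-06-14 is December 14, 2014.
Tolling adds 54 days: December 14, 2014 + 54 days = February 6, 2015.
February 6, 2015 is a Friday and not a legal holiday, so no extension applies.
The deadline is February 6, 2015; the filing on January 23, 2015 is on or before that date.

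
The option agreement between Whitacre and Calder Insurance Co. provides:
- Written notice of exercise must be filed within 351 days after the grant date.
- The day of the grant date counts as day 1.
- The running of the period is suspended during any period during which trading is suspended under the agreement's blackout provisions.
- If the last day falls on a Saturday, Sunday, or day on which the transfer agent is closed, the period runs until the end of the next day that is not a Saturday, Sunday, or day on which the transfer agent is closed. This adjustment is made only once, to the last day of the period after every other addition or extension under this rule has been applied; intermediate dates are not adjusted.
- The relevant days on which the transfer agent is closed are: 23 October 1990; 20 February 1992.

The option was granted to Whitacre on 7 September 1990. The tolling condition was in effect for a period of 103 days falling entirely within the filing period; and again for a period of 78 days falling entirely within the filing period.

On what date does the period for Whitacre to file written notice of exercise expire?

Counting 7 September 1990 as day 1, day 351 is August 23, 1991.
Tolling adds 103 days: August 23, 1991 + 103 days = December 4, 1991.
Tolling adds 78 days: December 4, 1991 + 78 days = February 20, 1992.
February 20, 1992 is a listed holiday. The next qualifying day is February 21, 1992.

February 21, 1992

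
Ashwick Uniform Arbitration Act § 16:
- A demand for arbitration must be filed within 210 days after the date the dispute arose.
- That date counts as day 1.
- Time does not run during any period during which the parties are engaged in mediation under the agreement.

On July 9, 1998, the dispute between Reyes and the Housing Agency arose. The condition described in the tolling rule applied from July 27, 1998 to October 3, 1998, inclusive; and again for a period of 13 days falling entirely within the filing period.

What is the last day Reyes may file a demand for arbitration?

April 26, 1999

Counting July 9, 1998 as day 1, day 210 is February 3, 1999.
From July 27, 1998 through October 3, 1998 inclusive is 69 days; tolling adds 69 days: February 3, 1999 + 69 days = April 13, 1999.
Tolling adds 13 days: April 13, 1999 + 13 days = April 26, 1999.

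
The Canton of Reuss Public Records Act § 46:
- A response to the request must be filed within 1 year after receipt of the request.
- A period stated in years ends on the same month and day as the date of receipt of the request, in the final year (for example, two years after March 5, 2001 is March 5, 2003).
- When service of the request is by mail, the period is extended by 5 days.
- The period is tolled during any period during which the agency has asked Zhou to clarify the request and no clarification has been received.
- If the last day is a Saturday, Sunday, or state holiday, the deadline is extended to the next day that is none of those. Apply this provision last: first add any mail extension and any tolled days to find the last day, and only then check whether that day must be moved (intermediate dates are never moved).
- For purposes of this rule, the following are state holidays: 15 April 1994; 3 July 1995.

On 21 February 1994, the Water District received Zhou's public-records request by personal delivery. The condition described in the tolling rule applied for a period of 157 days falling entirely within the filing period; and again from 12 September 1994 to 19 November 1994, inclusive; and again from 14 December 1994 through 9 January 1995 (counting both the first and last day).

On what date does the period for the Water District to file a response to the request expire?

1 year after 21 February 1994 is February 21, 1995.
Service was not by mail, so no mail extension applies.
Tolling adds 157 days: February 21, 1995 + 157 days = July 28, 1995.
From September 12, 1994 through November 19, 1994 inclusive is 69 days; tolling adds 69 days: July 28, 1995 + 69 days = October 5, 1995.
From December 14, 1994 through January 9, 1995 inclusive is 27 days; tolling adds 27 days: October 5, 1995 + 27 days = November 1, 1995.
November 1, 1995 is a Wednesday and not a state holiday, so no extension applies.

November 1, 1995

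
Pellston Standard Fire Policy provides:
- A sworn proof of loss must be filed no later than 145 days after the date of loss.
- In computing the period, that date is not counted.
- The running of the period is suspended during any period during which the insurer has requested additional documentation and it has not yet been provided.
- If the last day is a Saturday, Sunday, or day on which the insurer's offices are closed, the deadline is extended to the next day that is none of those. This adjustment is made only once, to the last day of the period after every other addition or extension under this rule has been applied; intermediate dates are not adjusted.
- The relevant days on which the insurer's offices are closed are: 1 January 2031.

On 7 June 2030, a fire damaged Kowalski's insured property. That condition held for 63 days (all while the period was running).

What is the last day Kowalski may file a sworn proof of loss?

January 2, 2031

145 days after 7 June 2030 is October 30, 2030.
Tolling adds 63 days: October 30, 2030 + 63 days = January 1, 2031.
January 1, 2031 is a listed holiday. The next qualifying day is January 2, 2031.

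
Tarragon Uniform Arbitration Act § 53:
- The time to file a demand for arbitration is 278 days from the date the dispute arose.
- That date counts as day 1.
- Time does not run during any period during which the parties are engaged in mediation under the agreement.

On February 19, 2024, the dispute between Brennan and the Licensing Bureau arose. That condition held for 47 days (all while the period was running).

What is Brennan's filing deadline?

January 8, 2025

Counting February 19, 2024 as day 1, day 278 is November 22, 2024.
Tolling adds 47 days: November 22, 2024 + 47 days = January 8, 2025.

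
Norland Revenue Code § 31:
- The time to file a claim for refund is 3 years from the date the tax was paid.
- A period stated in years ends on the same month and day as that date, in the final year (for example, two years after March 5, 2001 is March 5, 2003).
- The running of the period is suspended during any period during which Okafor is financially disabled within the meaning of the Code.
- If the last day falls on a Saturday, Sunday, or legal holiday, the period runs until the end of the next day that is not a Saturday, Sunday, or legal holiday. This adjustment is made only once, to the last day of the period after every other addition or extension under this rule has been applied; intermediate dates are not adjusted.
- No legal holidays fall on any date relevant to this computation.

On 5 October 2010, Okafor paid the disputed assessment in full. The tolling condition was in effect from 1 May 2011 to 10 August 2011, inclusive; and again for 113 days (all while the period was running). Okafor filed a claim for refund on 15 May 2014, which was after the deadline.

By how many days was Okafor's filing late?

3 years after 5 October 2010 is October 5, 2013.
From May 1, 2011 through August 10, 2011 inclusive is 102 days; tolling adds 102 days: October 5, 2013 + 102 days = January 15, 2014.
Tolling adds 113 days: January 15, 2014 + 113 days = May 8, 2014.
May 8, 2014 is a Thursday and not a legal holiday, so no extension applies.
The deadline is May 8, 2014; from May 8, 2014 to May 15, 2014 is 7 days.

7 days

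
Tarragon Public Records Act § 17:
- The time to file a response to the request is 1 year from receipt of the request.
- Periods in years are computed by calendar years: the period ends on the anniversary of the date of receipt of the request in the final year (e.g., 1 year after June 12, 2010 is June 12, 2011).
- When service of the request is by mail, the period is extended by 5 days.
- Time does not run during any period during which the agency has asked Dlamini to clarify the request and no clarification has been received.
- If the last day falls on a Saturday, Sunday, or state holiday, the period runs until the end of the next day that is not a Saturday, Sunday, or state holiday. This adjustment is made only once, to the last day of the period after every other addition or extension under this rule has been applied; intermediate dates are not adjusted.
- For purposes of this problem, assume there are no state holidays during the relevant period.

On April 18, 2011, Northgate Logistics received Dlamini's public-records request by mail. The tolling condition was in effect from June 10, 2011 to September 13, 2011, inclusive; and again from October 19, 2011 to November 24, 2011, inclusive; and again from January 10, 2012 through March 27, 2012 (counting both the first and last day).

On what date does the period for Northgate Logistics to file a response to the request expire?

1 year after April 18, 2011 is April 18, 2012.
Service was by mail, adding 5 days: April 18, 2012 + 5 days = April 23, 2012.
From June 10, 2011 through September 13, 2011 inclusive is 96 days; tolling adds 96 days: April 23, 2012 + 96 days = July 28, 2012.
From October 19, 2011 through November 24, 2011 inclusive is 37 days; tolling adds 37 days: July 28, 2012 + 37 days = September 3, 2012.
From January 10, 2012 through March 27, 2012 inclusive is 78 days; tolling adds 78 days: September 3, 2012 + 78 days = November 20, 2012.
November 20, 2012 is a Tuesday and not a state holiday, so no extension applies.

November 20, 2012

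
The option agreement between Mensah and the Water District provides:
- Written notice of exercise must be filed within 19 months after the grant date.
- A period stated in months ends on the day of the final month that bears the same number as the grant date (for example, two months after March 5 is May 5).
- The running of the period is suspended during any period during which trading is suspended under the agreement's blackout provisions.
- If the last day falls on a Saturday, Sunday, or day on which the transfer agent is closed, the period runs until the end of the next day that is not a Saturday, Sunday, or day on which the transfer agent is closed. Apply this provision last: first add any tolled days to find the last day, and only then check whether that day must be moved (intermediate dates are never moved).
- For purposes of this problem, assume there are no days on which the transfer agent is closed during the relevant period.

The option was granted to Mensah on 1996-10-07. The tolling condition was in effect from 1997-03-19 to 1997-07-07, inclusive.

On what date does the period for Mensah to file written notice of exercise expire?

19 months after 1996-10-07 is May 7, 1998.
From March 19, 1997 through July 7, 1997 inclusive is 111 days; tolling adds 111 days: May 7, 1998 + 111 days = August 26, 1998.
August 26, 1998 is a Wednesday and not a day on which the transfer agent is closed, so no extension applies.

August 26, 1998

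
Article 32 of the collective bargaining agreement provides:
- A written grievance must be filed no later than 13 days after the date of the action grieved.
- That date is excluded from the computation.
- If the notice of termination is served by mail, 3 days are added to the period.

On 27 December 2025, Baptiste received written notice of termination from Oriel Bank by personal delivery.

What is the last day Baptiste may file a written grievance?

January 9, 2026

13 days after 27 December 2025 is January 9, 2026.
Service was not by mail, so no mail extension applies.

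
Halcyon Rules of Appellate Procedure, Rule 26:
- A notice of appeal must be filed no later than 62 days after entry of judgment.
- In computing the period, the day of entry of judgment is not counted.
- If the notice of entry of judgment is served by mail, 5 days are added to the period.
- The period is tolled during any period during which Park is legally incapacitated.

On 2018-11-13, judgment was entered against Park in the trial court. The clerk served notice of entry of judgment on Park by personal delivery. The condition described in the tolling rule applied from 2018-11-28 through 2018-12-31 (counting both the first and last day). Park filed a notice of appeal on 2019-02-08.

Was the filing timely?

Yes

62 days after 2018-11-13 is January 14, 2019.
Service was not by mail, so no mail extension applies.
From November 28, 2018 through December 31, 2018 inclusive is 34 days; tolling adds 34 days: January 14, 2019 + 34 days = February 17, 2019.
The deadline is February 17, 2019; the filing on February 8, 2019 is on or before that date.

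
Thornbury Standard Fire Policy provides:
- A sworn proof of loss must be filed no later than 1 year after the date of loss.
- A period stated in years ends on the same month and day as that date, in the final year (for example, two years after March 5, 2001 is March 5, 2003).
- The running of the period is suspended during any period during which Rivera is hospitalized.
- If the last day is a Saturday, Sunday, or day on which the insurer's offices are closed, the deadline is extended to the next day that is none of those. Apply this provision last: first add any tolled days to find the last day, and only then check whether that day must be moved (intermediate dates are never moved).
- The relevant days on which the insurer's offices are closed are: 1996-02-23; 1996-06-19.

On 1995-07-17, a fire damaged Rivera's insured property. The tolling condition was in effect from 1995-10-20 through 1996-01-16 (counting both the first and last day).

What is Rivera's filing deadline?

1 year after 1995-07-17 is July 17, 1996.
From October 20, 1995 through January 16, 1996 inclusive is 89 days; tolling adds 89 days: July 17, 1996 + 89 days = October 14, 1996.
October 14, 1996 is a Monday and not a day on which the insurer's offices are closed, so no extension applies.

October 14, 1996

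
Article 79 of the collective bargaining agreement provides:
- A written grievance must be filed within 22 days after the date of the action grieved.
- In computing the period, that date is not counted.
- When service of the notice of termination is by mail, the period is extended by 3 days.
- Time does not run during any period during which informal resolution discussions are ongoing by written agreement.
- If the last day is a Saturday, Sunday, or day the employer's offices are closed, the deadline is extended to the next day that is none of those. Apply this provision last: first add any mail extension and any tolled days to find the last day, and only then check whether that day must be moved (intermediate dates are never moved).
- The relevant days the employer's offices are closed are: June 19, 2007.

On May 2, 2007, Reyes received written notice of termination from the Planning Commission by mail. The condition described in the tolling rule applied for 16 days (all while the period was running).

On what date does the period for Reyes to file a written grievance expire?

22 days after May 2, 2007 is May 24, 2007.
Service was by mail, adding 3 days: May 24, 2007 + 3 days = May 27, 2007.
Tolling adds 16 days: May 27, 2007 + 16 days = June 12, 2007.
June 12, 2007 is a Tuesday and not a day the employer's offices are closed, so no extension applies.

June 12, 2007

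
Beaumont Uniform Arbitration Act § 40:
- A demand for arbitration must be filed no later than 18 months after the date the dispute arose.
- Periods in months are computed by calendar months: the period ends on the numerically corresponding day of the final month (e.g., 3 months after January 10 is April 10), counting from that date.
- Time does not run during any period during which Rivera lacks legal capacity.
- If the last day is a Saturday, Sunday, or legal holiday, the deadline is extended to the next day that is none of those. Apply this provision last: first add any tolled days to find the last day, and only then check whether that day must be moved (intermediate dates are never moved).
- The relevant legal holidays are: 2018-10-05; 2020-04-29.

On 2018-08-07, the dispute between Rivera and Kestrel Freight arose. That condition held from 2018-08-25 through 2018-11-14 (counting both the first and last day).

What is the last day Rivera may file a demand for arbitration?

18 months after 2018-08-07 is February 7, 2020.
From August 25, 2018 through November 14, 2018 inclusive is 82 days; tolling adds 82 days: February 7, 2020 + 82 days = April 29, 2020.
April 29, 2020 is a listed holiday. The next qualifying day is April 30, 2020.

April 30, 2020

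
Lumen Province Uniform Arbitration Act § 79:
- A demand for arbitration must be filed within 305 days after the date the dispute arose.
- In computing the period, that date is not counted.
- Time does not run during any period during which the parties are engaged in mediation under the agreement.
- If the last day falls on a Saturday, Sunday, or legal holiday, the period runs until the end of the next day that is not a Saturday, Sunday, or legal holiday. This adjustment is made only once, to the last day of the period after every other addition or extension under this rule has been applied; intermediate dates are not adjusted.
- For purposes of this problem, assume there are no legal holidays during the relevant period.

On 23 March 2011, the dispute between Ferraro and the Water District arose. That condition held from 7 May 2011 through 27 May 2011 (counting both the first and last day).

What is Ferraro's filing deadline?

February 13, 2012

305 days after 23 March 2011 is January 22, 2012.
From May 7, 2011 through May 27, 2011 inclusive is 21 days; tolling adds 21 days: January 22, 2012 + 21 days = February 12, 2012.
February 12, 2012 is Sunday. The next qualifying day is February 13, 2012.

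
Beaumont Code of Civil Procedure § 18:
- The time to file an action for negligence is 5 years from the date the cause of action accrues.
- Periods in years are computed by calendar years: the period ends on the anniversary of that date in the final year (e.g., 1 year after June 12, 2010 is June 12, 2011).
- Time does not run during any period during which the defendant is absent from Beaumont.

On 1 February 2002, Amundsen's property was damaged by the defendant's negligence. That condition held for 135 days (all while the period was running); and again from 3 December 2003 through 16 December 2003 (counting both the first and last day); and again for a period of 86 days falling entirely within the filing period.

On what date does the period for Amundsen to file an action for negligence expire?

5 years after 1 February 2002 is February 1, 2007.
Tolling adds 135 days: February 1, 2007 + 135 days = June 16, 2007.
From December 3, 2003 through December 16, 2003 inclusive is 14 days; tolling adds 14 days: June 16, 2007 + 14 days = June 30, 2007.
Tolling adds 86 days: June 30, 2007 + 86 days = September 24, 2007.

September 24, 2007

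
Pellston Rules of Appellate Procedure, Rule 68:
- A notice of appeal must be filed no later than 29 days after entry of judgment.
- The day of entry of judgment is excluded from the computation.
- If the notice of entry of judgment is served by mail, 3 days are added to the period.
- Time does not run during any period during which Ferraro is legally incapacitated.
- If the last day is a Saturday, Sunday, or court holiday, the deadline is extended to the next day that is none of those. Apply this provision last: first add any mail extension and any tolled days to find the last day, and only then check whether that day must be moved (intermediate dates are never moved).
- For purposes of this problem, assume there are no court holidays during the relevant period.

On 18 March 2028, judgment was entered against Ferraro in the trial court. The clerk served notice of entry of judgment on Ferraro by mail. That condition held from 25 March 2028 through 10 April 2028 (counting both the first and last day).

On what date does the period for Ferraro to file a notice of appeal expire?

29 days after 18 March 2028 is April 16, 2028.
Service was by mail, adding 3 days: April 16, 2028 + 3 days = April 19, 2028.
From March 25, 2028 through April 10, 2028 inclusive is 17 days; tolling adds 17 days: April 19, 2028 + 17 days = May 6, 2028.
May 6, 2028 is Saturday; May 7, 2028 is Sunday. The next qualifying day is May 8, 2028.

May 8, 2028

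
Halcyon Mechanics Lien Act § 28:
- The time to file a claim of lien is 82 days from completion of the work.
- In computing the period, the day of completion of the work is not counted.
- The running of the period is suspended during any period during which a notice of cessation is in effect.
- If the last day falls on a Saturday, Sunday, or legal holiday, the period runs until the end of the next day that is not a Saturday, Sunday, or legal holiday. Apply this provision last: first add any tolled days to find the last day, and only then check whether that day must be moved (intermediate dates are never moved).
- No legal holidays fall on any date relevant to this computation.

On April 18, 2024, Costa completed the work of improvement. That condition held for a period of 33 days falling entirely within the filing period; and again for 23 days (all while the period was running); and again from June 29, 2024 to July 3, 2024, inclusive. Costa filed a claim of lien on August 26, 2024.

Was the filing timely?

82 days after April 18, 2024 is July 9, 2024.
Tolling adds 33 days: July 9, 2024 + 33 days = August 11, 2024.
Tolling adds 23 days: August 11, 2024 + 23 days = September 3, 2024.
From June 29, 2024 through July 3, 2024 inclusive is 5 days; tolling adds 5 days: September 3, 2024 + 5 days = September 8, 2024.
September 8, 2024 is Sunday. The next qualifying day is September 9, 2024.
The deadline is September 9, 2024; the filing on August 26, 2024 is on or before that date.

Yes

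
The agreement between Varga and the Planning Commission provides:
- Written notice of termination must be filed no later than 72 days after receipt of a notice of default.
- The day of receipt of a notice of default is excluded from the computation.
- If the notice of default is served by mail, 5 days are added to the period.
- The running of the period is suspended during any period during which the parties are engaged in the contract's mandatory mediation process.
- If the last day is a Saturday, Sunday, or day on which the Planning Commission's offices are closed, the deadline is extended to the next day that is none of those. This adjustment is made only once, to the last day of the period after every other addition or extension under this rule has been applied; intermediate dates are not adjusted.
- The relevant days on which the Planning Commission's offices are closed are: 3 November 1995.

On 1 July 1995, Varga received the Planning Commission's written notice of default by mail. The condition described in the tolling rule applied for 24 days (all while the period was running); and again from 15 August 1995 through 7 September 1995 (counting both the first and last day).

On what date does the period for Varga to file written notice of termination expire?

November 6, 1995

72 days after 1 July 1995 is September 11, 1995.
Service was by mail, adding 5 days: September 11, 1995 + 5 days = September 16, 1995.
Tolling adds 24 days: September 16, 1995 + 24 days = October 10, 1995.
From August 15, 1995 through September 7, 1995 inclusive is 24 days; tolling adds 24 days: October 10, 1995 + 24 days = November 3, 1995.
November 3, 1995 is a listed holiday; November 4, 1995 is Saturday; November 5, 1995 is Sunday. The next qualifying day is November 6, 1995.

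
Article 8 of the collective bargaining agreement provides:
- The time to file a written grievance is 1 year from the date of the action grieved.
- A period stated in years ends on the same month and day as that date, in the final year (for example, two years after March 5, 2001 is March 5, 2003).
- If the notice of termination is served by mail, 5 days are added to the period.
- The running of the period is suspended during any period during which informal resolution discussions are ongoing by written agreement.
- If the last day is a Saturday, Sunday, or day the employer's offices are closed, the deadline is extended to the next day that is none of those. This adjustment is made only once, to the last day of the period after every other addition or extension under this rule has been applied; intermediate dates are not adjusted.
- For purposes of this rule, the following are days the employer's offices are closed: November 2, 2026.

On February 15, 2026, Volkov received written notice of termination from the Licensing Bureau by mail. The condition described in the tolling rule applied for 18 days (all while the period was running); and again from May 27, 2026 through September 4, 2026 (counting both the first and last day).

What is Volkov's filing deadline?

June 21, 2027

1 year after February 15, 2026 is February 15, 2027.
Service was by mail, adding 5 days: February 15, 2027 + 5 days = February 20, 2027.
Tolling adds 18 days: February 20, 2027 + 18 days = March 10, 2027.
From May 27, 2026 through September 4, 2026 inclusive is 101 days; tolling adds 101 days: March 10, 2027 + 101 days = June 19, 2027.
June 19, 2027 is Saturday; June 20, 2027 is Sunday. The next qualifying day is June 21, 2027.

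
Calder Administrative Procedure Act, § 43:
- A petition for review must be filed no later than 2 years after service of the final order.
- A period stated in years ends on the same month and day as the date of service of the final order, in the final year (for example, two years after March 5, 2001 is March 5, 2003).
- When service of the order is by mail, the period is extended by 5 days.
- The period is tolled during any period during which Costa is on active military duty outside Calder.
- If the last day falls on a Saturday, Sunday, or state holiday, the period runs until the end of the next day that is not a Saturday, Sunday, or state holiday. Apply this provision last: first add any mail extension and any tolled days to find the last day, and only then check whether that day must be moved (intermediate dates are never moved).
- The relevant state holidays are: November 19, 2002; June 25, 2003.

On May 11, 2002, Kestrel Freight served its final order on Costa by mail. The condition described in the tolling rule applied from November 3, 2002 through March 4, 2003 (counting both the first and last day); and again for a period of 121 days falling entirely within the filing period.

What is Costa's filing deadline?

January 14, 2005

2 years after May 11, 2002 is May 11, 2004.
Service was by mail, adding 5 days: May 11, 2004 + 5 days = May 16, 2004.
From November 3, 2002 through March 4, 2003 inclusive is 122 days; tolling adds 122 days: May 16, 2004 + 122 days = September 15, 2004.
Tolling adds 121 days: September 15, 2004 + 121 days = January 14, 2005.
January 14, 2005 is a Friday and not a state holiday, so no extension applies.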